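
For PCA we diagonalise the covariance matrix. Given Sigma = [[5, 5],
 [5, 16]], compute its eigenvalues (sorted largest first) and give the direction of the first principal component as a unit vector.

Step 1 — characteristic polynomial of 2×2 Sigma:
  det(Sigma - λI) = λ² - trace · λ + det = 0.
  trace = 5 + 16 = 21, det = 5·16 - (5)² = 55.
Step 2 — discriminant:
  Δ = trace² - 4·det = 441 - 220 = 221.
Step 3 — eigenvalues:
  λ = (trace ± √Δ)/2 = (21 ± 14.8661)/2,
  λ_1 = 17.933,  λ_2 = 3.067.

Step 4 — unit eigenvector for λ_1: solve (Sigma - λ_1 I)v = 0. First row:
  (5 - 17.933)·v_x + (5)·v_y = 0, i.e. (-12.933)·v_x + (5)·v_y = 0,
  so v ∝ (b, λ_1 - a) = (5, 12.933) = u.
  ||u|| = √((5)² + (12.933)²) = √(192.2634) ≈ 13.8659,
  v_1 = u/||u|| ≈ (0.3606, 0.9327) (||v_1|| = 1).

λ_1 = 17.933,  λ_2 = 3.067;  v_1 ≈ (0.3606, 0.9327)


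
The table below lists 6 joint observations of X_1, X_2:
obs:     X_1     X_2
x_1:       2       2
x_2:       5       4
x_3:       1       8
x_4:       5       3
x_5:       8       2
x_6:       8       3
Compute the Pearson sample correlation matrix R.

Step 1 — column means:
  mean(X_1) = (2 + 5 + 1 + 5 + 8 + 8) / 6 = 29/6 = 4.8333
  mean(X_2) = (2 + 4 + 8 + 3 + 2 + 3) / 6 = 22/6 = 3.6667

Step 2 — sample variances and covariances s[i,j] = (1/(n-1)) · Σ_k (x_{k,i} - mean_i) · (x_{k,j} - mean_j), with n-1 = 5:
  s[X_1,X_1] = ((-2.8333)·(-2.8333) + (0.1667)·(0.1667) + (-3.8333)·(-3.8333) + (0.1667)·(0.1667) + (3.1667)·(3.1667) + (3.1667)·(3.1667)) / 5 = 42.8333/5 = 8.5667
  s[X_1,X_2] = ((-2.8333)·(-1.6667) + (0.1667)·(0.3333) + (-3.8333)·(4.3333) + (0.1667)·(-0.6667) + (3.1667)·(-1.6667) + (3.1667)·(-0.6667)) / 5 = -19.3333/5 = -3.8667
  s[X_2,X_2] = ((-1.6667)·(-1.6667) + (0.3333)·(0.3333) + (4.3333)·(4.3333) + (-0.6667)·(-0.6667) + (-1.6667)·(-1.6667) + (-0.6667)·(-0.6667)) / 5 = 25.3333/5 = 5.0667
  Sample standard deviations s_i = √(s[i,i]):
  s(X_1) = √(8.5667) = 2.9269
  s(X_2) = √(5.0667) = 2.2509

Step 3 — r_{ij} = s_{ij} / (s_i · s_j):
  r[X_1,X_1] = 1 (diagonal).
  r[X_1,X_2] = -3.8667 / (2.9269 · 2.2509) = -3.8667 / 6.5882 = -0.5869
  r[X_2,X_2] = 1 (diagonal).

R is symmetric with unit diagonal. Assembling:

R = [[1, -0.5869],
 [-0.5869, 1]]


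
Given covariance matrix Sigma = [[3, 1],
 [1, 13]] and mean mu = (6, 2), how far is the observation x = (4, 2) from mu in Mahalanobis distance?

Step 1 — centre the observation: (x - mu) = (-2, 0).

Step 2 — invert Sigma. det(Sigma) = 3·13 - (1)² = 38.
  Sigma^{-1} = (1/det) · [[d, -b], [-b, a]] = [[0.3421, -0.0263],
 [-0.0263, 0.0789]].

Step 3 — form the quadratic (x - mu)^T · Sigma^{-1} · (x - mu):
  Sigma^{-1} · (x - mu) = (-0.6842, 0.0526).
  (x - mu)^T · [Sigma^{-1} · (x - mu)] = (-2)·(-0.6842) + (0)·(0.0526) = 1.3684.

Step 4 — take square root: d = √(1.3684) ≈ 1.1698.

d(x, mu) = √(1.3684) ≈ 1.1698


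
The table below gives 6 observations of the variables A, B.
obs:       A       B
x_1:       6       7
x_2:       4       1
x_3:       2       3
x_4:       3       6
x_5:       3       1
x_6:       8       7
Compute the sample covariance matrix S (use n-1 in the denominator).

Step 1 — column means:
  mean(A) = (6 + 4 + 2 + 3 + 3 + 8) / 6 = 26/6 = 4.3333
  mean(B) = (7 + 1 + 3 + 6 + 1 + 7) / 6 = 25/6 = 4.1667

Step 2 — sample covariance S[i,j] = (1/(n-1)) · Σ_k (x_{k,i} - mean_i) · (x_{k,j} - mean_j), with n-1 = 5.
  S[A,A] = ((1.6667)·(1.6667) + (-0.3333)·(-0.3333) + (-2.3333)·(-2.3333) + (-1.3333)·(-1.3333) + (-1.3333)·(-1.3333) + (3.6667)·(3.6667)) / 5 = 25.3333/5 = 5.0667
  S[A,B] = ((1.6667)·(2.8333) + (-0.3333)·(-3.1667) + (-2.3333)·(-1.1667) + (-1.3333)·(1.8333) + (-1.3333)·(-3.1667) + (3.6667)·(2.8333)) / 5 = 20.6667/5 = 4.1333
  S[B,B] = ((2.8333)·(2.8333) + (-3.1667)·(-3.1667) + (-1.1667)·(-1.1667) + (1.8333)·(1.8333) + (-3.1667)·(-3.1667) + (2.8333)·(2.8333)) / 5 = 40.8333/5 = 8.1667

S is symmetric (S[j,i] = S[i,j]). Assembling:

S = [[5.0667, 4.1333],
 [4.1333, 8.1667]]


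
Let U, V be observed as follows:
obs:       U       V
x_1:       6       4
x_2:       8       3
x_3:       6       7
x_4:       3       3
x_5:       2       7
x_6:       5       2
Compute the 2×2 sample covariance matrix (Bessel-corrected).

Step 1 — column means:
  mean(U) = (6 + 8 + 6 + 3 + 2 + 5) / 6 = 30/6 = 5
  mean(V) = (4 + 3 + 7 + 3 + 7 + 2) / 6 = 26/6 = 4.3333

Step 2 — sample covariance S[i,j] = (1/(n-1)) · Σ_k (x_{k,i} - mean_i) · (x_{k,j} - mean_j), with n-1 = 5.
  S[U,U] = ((1)·(1) + (3)·(3) + (1)·(1) + (-2)·(-2) + (-3)·(-3) + (0)·(0)) / 5 = 24/5 = 4.8
  S[U,V] = ((1)·(-0.3333) + (3)·(-1.3333) + (1)·(2.6667) + (-2)·(-1.3333) + (-3)·(2.6667) + (0)·(-2.3333)) / 5 = -7/5 = -1.4
  S[V,V] = ((-0.3333)·(-0.3333) + (-1.3333)·(-1.3333) + (2.6667)·(2.6667) + (-1.3333)·(-1.3333) + (2.6667)·(2.6667) + (-2.3333)·(-2.3333)) / 5 = 23.3333/5 = 4.6667

S is symmetric (S[j,i] = S[i,j]). Assembling:

S = [[4.8, -1.4],
 [-1.4, 4.6667]]


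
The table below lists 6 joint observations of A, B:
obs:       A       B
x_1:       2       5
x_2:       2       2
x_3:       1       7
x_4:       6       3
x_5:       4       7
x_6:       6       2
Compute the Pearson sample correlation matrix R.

Step 1 — column means:
  mean(A) = (2 + 2 + 1 + 6 + 4 + 6) / 6 = 21/6 = 3.5
  mean(B) = (5 + 2 + 7 + 3 + 7 + 2) / 6 = 26/6 = 4.3333

Step 2 — sample variances and covariances s[i,j] = (1/(n-1)) · Σ_k (x_{k,i} - mean_i) · (x_{k,j} - mean_j), with n-1 = 5:
  s[A,A] = ((-1.5)·(-1.5) + (-1.5)·(-1.5) + (-2.5)·(-2.5) + (2.5)·(2.5) + (0.5)·(0.5) + (2.5)·(2.5)) / 5 = 23.5/5 = 4.7
  s[A,B] = ((-1.5)·(0.6667) + (-1.5)·(-2.3333) + (-2.5)·(2.6667) + (2.5)·(-1.3333) + (0.5)·(2.6667) + (2.5)·(-2.3333)) / 5 = -12/5 = -2.4
  s[B,B] = ((0.6667)·(0.6667) + (-2.3333)·(-2.3333) + (2.6667)·(2.6667) + (-1.3333)·(-1.3333) + (2.6667)·(2.6667) + (-2.3333)·(-2.3333)) / 5 = 27.3333/5 = 5.4667
  Sample standard deviations s_i = √(s[i,i]):
  s(A) = √(4.7) = 2.1679
  s(B) = √(5.4667) = 2.3381

Step 3 — r_{ij} = s_{ij} / (s_i · s_j):
  r[A,A] = 1 (diagonal).
  r[A,B] = -2.4 / (2.1679 · 2.3381) = -2.4 / 5.0689 = -0.4735
  r[B,B] = 1 (diagonal).

R is symmetric with unit diagonal. Assembling:

R = [[1, -0.4735],
 [-0.4735, 1]]


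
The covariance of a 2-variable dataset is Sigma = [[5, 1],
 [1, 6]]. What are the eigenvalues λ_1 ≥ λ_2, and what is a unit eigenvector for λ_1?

Step 1 — characteristic polynomial of 2×2 Sigma:
  det(Sigma - λI) = λ² - trace · λ + det = 0.
  trace = 5 + 6 = 11, det = 5·6 - (1)² = 29.
Step 2 — discriminant:
  Δ = trace² - 4·det = 121 - 116 = 5.
Step 3 — eigenvalues:
  λ = (trace ± √Δ)/2 = (11 ± 2.2361)/2,
  λ_1 = 6.618,  λ_2 = 4.382.

Step 4 — unit eigenvector for λ_1: solve (Sigma - λ_1 I)v = 0. First row:
  (5 - 6.618)·v_x + (1)·v_y = 0, i.e. (-1.618)·v_x + (1)·v_y = 0,
  so v ∝ (b, λ_1 - a) = (1, 1.618) = u.
  ||u|| = √((1)² + (1.618)²) = √(3.618) ≈ 1.9021,
  v_1 = u/||u|| ≈ (0.5257, 0.8507) (||v_1|| = 1).

λ_1 = 6.618,  λ_2 = 4.382;  v_1 ≈ (0.5257, 0.8507)


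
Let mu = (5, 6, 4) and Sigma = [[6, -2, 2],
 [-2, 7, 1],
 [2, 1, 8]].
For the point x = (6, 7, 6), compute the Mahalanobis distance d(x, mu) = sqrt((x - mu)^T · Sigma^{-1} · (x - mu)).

Step 1 — centre the observation: (x - mu) = (1, 1, 2).

Step 2 — invert Sigma (cofactor / det for 3×3, or solve directly):
  Sigma^{-1} = [[0.2099, 0.0687, -0.0611],
 [0.0687, 0.1679, -0.0382],
 [-0.0611, -0.0382, 0.145]].

Step 3 — form the quadratic (x - mu)^T · Sigma^{-1} · (x - mu):
  Sigma^{-1} · (x - mu) = (0.1565, 0.1603, 0.1908).
  (x - mu)^T · [Sigma^{-1} · (x - mu)] = (1)·(0.1565) + (1)·(0.1603) + (2)·(0.1908) = 0.6985.

Step 4 — take square root: d = √(0.6985) ≈ 0.8357.

d(x, mu) = √(0.6985) ≈ 0.8357


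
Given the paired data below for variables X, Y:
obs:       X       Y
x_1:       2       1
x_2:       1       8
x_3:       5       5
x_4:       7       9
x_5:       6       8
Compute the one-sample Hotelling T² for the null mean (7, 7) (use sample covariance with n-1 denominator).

Step 1 — sample mean vector:
  mean(X) = (2 + 1 + 5 + 7 + 6) / 5 = 21/5 = 4.2
  mean(Y) = (1 + 8 + 5 + 9 + 8) / 5 = 31/5 = 6.2
  x̄ = (4.2, 6.2),  deviation x̄ - mu_0 = (4.2, 6.2) - (7, 7) = (-2.8, -0.8).

Step 2 — sample covariance matrix, S[i,j] = (1/(n-1)) · Σ_k (x_{k,i} - mean_i) · (x_{k,j} - mean_j), divisor n-1 = 4:
  S[X,X] = ((-2.2)·(-2.2) + (-3.2)·(-3.2) + (0.8)·(0.8) + (2.8)·(2.8) + (1.8)·(1.8)) / 4 = 26.8/4 = 6.7
  S[X,Y] = ((-2.2)·(-5.2) + (-3.2)·(1.8) + (0.8)·(-1.2) + (2.8)·(2.8) + (1.8)·(1.8)) / 4 = 15.8/4 = 3.95
  S[Y,Y] = ((-5.2)·(-5.2) + (1.8)·(1.8) + (-1.2)·(-1.2) + (2.8)·(2.8) + (1.8)·(1.8)) / 4 = 42.8/4 = 10.7
  S = [[6.7, 3.95],
 [3.95, 10.7]].

Step 3 — invert S. det(S) = 6.7·10.7 - (3.95)² = 56.0875.
  S^{-1} = (1/det) · [[d, -b], [-b, a]] = [[0.1908, -0.0704],
 [-0.0704, 0.1195]].

Step 4 — quadratic form (x̄ - mu_0)^T · S^{-1} · (x̄ - mu_0):
  S^{-1} · (x̄ - mu_0) = (-0.4778, 0.1016),
  (x̄ - mu_0)^T · [...] = (-2.8)·(-0.4778) + (-0.8)·(0.1016) = 1.2566.

Step 5 — scale by n: T² = 5 · 1.2566 = 6.283.

T² ≈ 6.283


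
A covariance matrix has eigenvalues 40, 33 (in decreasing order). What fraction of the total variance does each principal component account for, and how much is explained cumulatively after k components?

Step 1 — total variance = trace(Sigma) = Σ λ_i = 40 + 33 = 73.

Step 2 — fraction explained by component i = λ_i / Σ λ:
  PC1: 40/73 = 0.5479
  PC2: 33/73 = 0.4521

Step 3 — cumulative fraction after k components = (λ_1 + ... + λ_k) / Σ λ:
  k = 1: 40/73 = 0.5479
  k = 2: (40 + 33)/73 = 73/73 = 1

Summary (fraction, with percent):

explained: PC1 0.5479 (54.79%), PC2 0.4521 (45.21%);  cumulative: 0.5479, 1


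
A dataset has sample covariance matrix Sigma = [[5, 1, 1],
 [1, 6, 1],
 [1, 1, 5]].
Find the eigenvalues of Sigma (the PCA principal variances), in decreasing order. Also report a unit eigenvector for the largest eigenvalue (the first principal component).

Step 1 — characteristic polynomial p(λ) = det(λI - Sigma) = λ³ - tr·λ² + c_1·λ - det, where tr = trace, c_1 = sum of the principal 2×2 minors, det = det(Sigma):
  tr = 5 + 6 + 5 = 16,
  c_1 = (5·6 - (1)²) + (5·5 - (1)²) + (6·5 - (1)²) = 29 + 24 + 29 = 82,
  det = 5·(6·5 - (1)²) - (1)·((1)·5 - (1)·(1)) + (1)·((1)·(1) - 6·(1)) = 5·(29) - (1)·(4) + (1)·(-5) = 136.
  So p(λ) = λ³ - 16λ² + 82λ - 136.
Step 2 — look for an integer root (rational root theorem: any rational root is an integer divisor of 136). Testing λ = 4:
  p(4) = 64 - 256 + 328 - 136 = 0  ✓
  Dividing out (λ - 4): p(λ) = (λ - 4)(λ² - 12λ + 34).
Step 3 — remaining eigenvalues from the quadratic λ² - 12λ + 34 = 0:
  Δ = 12² - 4·34 = 144 - 136 = 8,  λ = (12 ± √8)/2 = (12 ± 2.8284)/2 ≈ 7.4142 or 4.5858.
  Sorted: λ_1 = 7.4142,  λ_2 = 4.5858,  λ_3 = 4  (check: sum = 16 = tr ✓).

Step 4 — unit eigenvector for λ_1 ≈ 7.4142: v spans the null space of (Sigma - λ_1 I), whose rows are
  r_1 = (-2.4142, 1, 1),  r_2 = (1, -1.4142, 1),  r_3 = (1, 1, -2.4142).
  v is orthogonal to every row, so take v ∝ r_1 × r_2 = ((1)·(1) - (1)·(-1.4142), (1)·(1) - (-2.4142)·(1), (-2.4142)·(-1.4142) - (1)·(1)) ≈ (2.4142, 3.4142, 2.4142).
  Let u = (2.4142, 3.4142, 2.4142).
  ||u|| = √((2.4142)² + (3.4142)² + (2.4142)²) = √(23.3137) ≈ 4.8284,  v_1 = u/||u|| ≈ (0.5, 0.7071, 0.5) (||v_1|| = 1).

λ_1 = 7.4142,  λ_2 = 4.5858,  λ_3 = 4;  v_1 ≈ (0.5, 0.7071, 0.5)


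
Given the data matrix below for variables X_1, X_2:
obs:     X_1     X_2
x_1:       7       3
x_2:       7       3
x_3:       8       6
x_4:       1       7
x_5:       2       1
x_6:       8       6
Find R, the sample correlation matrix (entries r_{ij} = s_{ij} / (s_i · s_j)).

Step 1 — column means:
  mean(X_1) = (7 + 7 + 8 + 1 + 2 + 8) / 6 = 33/6 = 5.5
  mean(X_2) = (3 + 3 + 6 + 7 + 1 + 6) / 6 = 26/6 = 4.3333

Step 2 — sample variances and covariances s[i,j] = (1/(n-1)) · Σ_k (x_{k,i} - mean_i) · (x_{k,j} - mean_j), with n-1 = 5:
  s[X_1,X_1] = ((1.5)·(1.5) + (1.5)·(1.5) + (2.5)·(2.5) + (-4.5)·(-4.5) + (-3.5)·(-3.5) + (2.5)·(2.5)) / 5 = 49.5/5 = 9.9
  s[X_1,X_2] = ((1.5)·(-1.3333) + (1.5)·(-1.3333) + (2.5)·(1.6667) + (-4.5)·(2.6667) + (-3.5)·(-3.3333) + (2.5)·(1.6667)) / 5 = 4/5 = 0.8
  s[X_2,X_2] = ((-1.3333)·(-1.3333) + (-1.3333)·(-1.3333) + (1.6667)·(1.6667) + (2.6667)·(2.6667) + (-3.3333)·(-3.3333) + (1.6667)·(1.6667)) / 5 = 27.3333/5 = 5.4667
  Sample standard deviations s_i = √(s[i,i]):
  s(X_1) = √(9.9) = 3.1464
  s(X_2) = √(5.4667) = 2.3381

Step 3 — r_{ij} = s_{ij} / (s_i · s_j):
  r[X_1,X_1] = 1 (diagonal).
  r[X_1,X_2] = 0.8 / (3.1464 · 2.3381) = 0.8 / 7.3566 = 0.1087
  r[X_2,X_2] = 1 (diagonal).

R is symmetric with unit diagonal. Assembling:

R = [[1, 0.1087],
 [0.1087, 1]]


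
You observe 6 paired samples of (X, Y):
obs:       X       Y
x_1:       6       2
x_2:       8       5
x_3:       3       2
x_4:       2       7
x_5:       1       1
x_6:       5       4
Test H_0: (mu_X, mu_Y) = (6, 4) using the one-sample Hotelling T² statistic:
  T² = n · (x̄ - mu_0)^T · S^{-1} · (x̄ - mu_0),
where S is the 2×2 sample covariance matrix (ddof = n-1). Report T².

Step 1 — sample mean vector:
  mean(X) = (6 + 8 + 3 + 2 + 1 + 5) / 6 = 25/6 = 4.1667
  mean(Y) = (2 + 5 + 2 + 7 + 1 + 4) / 6 = 21/6 = 3.5
  x̄ = (4.1667, 3.5),  deviation x̄ - mu_0 = (4.1667, 3.5) - (6, 4) = (-1.8333, -0.5).

Step 2 — sample covariance matrix, S[i,j] = (1/(n-1)) · Σ_k (x_{k,i} - mean_i) · (x_{k,j} - mean_j), divisor n-1 = 5:
  S[X,X] = ((1.8333)·(1.8333) + (3.8333)·(3.8333) + (-1.1667)·(-1.1667) + (-2.1667)·(-2.1667) + (-3.1667)·(-3.1667) + (0.8333)·(0.8333)) / 5 = 34.8333/5 = 6.9667
  S[X,Y] = ((1.8333)·(-1.5) + (3.8333)·(1.5) + (-1.1667)·(-1.5) + (-2.1667)·(3.5) + (-3.1667)·(-2.5) + (0.8333)·(0.5)) / 5 = 5.5/5 = 1.1
  S[Y,Y] = ((-1.5)·(-1.5) + (1.5)·(1.5) + (-1.5)·(-1.5) + (3.5)·(3.5) + (-2.5)·(-2.5) + (0.5)·(0.5)) / 5 = 25.5/5 = 5.1
  S = [[6.9667, 1.1],
 [1.1, 5.1]].

Step 3 — invert S. det(S) = 6.9667·5.1 - (1.1)² = 34.32.
  S^{-1} = (1/det) · [[d, -b], [-b, a]] = [[0.1486, -0.0321],
 [-0.0321, 0.203]].

Step 4 — quadratic form (x̄ - mu_0)^T · S^{-1} · (x̄ - mu_0):
  S^{-1} · (x̄ - mu_0) = (-0.2564, -0.0427),
  (x̄ - mu_0)^T · [...] = (-1.8333)·(-0.2564) + (-0.5)·(-0.0427) = 0.4915.

Step 5 — scale by n: T² = 6 · 0.4915 = 2.9487.

T² ≈ 2.9487


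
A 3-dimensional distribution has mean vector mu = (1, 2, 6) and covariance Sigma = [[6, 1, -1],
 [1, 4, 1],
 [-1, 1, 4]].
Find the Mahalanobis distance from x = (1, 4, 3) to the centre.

Step 1 — centre the observation: (x - mu) = (0, 2, -3).

Step 2 — invert Sigma (cofactor / det for 3×3, or solve directly):
  Sigma^{-1} = [[0.1875, -0.0625, 0.0625],
 [-0.0625, 0.2875, -0.0875],
 [0.0625, -0.0875, 0.2875]].

Step 3 — form the quadratic (x - mu)^T · Sigma^{-1} · (x - mu):
  Sigma^{-1} · (x - mu) = (-0.3125, 0.8375, -1.0375).
  (x - mu)^T · [Sigma^{-1} · (x - mu)] = (0)·(-0.3125) + (2)·(0.8375) + (-3)·(-1.0375) = 4.7875.

Step 4 — take square root: d = √(4.7875) ≈ 2.188.

d(x, mu) = √(4.7875) ≈ 2.188


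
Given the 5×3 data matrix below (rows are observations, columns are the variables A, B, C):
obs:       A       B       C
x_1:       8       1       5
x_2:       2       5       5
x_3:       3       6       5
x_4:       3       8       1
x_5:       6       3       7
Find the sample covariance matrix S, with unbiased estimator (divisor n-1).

Step 1 — column means:
  mean(A) = (8 + 2 + 3 + 3 + 6) / 5 = 22/5 = 4.4
  mean(B) = (1 + 5 + 6 + 8 + 3) / 5 = 23/5 = 4.6
  mean(C) = (5 + 5 + 5 + 1 + 7) / 5 = 23/5 = 4.6

Step 2 — sample covariance S[i,j] = (1/(n-1)) · Σ_k (x_{k,i} - mean_i) · (x_{k,j} - mean_j), with n-1 = 4.
  S[A,A] = ((3.6)·(3.6) + (-2.4)·(-2.4) + (-1.4)·(-1.4) + (-1.4)·(-1.4) + (1.6)·(1.6)) / 4 = 25.2/4 = 6.3
  S[A,B] = ((3.6)·(-3.6) + (-2.4)·(0.4) + (-1.4)·(1.4) + (-1.4)·(3.4) + (1.6)·(-1.6)) / 4 = -23.2/4 = -5.8
  S[A,C] = ((3.6)·(0.4) + (-2.4)·(0.4) + (-1.4)·(0.4) + (-1.4)·(-3.6) + (1.6)·(2.4)) / 4 = 8.8/4 = 2.2
  S[B,B] = ((-3.6)·(-3.6) + (0.4)·(0.4) + (1.4)·(1.4) + (3.4)·(3.4) + (-1.6)·(-1.6)) / 4 = 29.2/4 = 7.3
  S[B,C] = ((-3.6)·(0.4) + (0.4)·(0.4) + (1.4)·(0.4) + (3.4)·(-3.6) + (-1.6)·(2.4)) / 4 = -16.8/4 = -4.2
  S[C,C] = ((0.4)·(0.4) + (0.4)·(0.4) + (0.4)·(0.4) + (-3.6)·(-3.6) + (2.4)·(2.4)) / 4 = 19.2/4 = 4.8

S is symmetric (S[j,i] = S[i,j]). Assembling:

S = [[6.3, -5.8, 2.2],
 [-5.8, 7.3, -4.2],
 [2.2, -4.2, 4.8]]


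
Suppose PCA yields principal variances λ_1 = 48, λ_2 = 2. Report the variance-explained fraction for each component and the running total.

Step 1 — total variance = trace(Sigma) = Σ λ_i = 48 + 2 = 50.

Step 2 — fraction explained by component i = λ_i / Σ λ:
  PC1: 48/50 = 0.96
  PC2: 2/50 = 0.04

Step 3 — cumulative fraction after k components = (λ_1 + ... + λ_k) / Σ λ:
  k = 1: 48/50 = 0.96
  k = 2: (48 + 2)/50 = 50/50 = 1

Summary (fraction, with percent):

explained: PC1 0.96 (96%), PC2 0.04 (4%);  cumulative: 0.96, 1


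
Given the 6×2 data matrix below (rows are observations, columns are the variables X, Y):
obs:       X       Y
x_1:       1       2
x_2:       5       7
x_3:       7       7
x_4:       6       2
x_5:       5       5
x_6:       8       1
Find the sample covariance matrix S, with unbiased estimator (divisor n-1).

Step 1 — column means:
  mean(X) = (1 + 5 + 7 + 6 + 5 + 8) / 6 = 32/6 = 5.3333
  mean(Y) = (2 + 7 + 7 + 2 + 5 + 1) / 6 = 24/6 = 4

Step 2 — sample covariance S[i,j] = (1/(n-1)) · Σ_k (x_{k,i} - mean_i) · (x_{k,j} - mean_j), with n-1 = 5.
  S[X,X] = ((-4.3333)·(-4.3333) + (-0.3333)·(-0.3333) + (1.6667)·(1.6667) + (0.6667)·(0.6667) + (-0.3333)·(-0.3333) + (2.6667)·(2.6667)) / 5 = 29.3333/5 = 5.8667
  S[X,Y] = ((-4.3333)·(-2) + (-0.3333)·(3) + (1.6667)·(3) + (0.6667)·(-2) + (-0.3333)·(1) + (2.6667)·(-3)) / 5 = 3/5 = 0.6
  S[Y,Y] = ((-2)·(-2) + (3)·(3) + (3)·(3) + (-2)·(-2) + (1)·(1) + (-3)·(-3)) / 5 = 36/5 = 7.2

S is symmetric (S[j,i] = S[i,j]). Assembling:

S = [[5.8667, 0.6],
 [0.6, 7.2]]


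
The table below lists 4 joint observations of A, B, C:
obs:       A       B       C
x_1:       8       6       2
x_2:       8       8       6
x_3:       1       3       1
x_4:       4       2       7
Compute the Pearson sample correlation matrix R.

Step 1 — column means:
  mean(A) = (8 + 8 + 1 + 4) / 4 = 21/4 = 5.25
  mean(B) = (6 + 8 + 3 + 2) / 4 = 19/4 = 4.75
  mean(C) = (2 + 6 + 1 + 7) / 4 = 16/4 = 4

Step 2 — sample variances and covariances s[i,j] = (1/(n-1)) · Σ_k (x_{k,i} - mean_i) · (x_{k,j} - mean_j), with n-1 = 3:
  s[A,A] = ((2.75)·(2.75) + (2.75)·(2.75) + (-4.25)·(-4.25) + (-1.25)·(-1.25)) / 3 = 34.75/3 = 11.5833
  s[A,B] = ((2.75)·(1.25) + (2.75)·(3.25) + (-4.25)·(-1.75) + (-1.25)·(-2.75)) / 3 = 23.25/3 = 7.75
  s[A,C] = ((2.75)·(-2) + (2.75)·(2) + (-4.25)·(-3) + (-1.25)·(3)) / 3 = 9/3 = 3
  s[B,B] = ((1.25)·(1.25) + (3.25)·(3.25) + (-1.75)·(-1.75) + (-2.75)·(-2.75)) / 3 = 22.75/3 = 7.5833
  s[B,C] = ((1.25)·(-2) + (3.25)·(2) + (-1.75)·(-3) + (-2.75)·(3)) / 3 = 1/3 = 0.3333
  s[C,C] = ((-2)·(-2) + (2)·(2) + (-3)·(-3) + (3)·(3)) / 3 = 26/3 = 8.6667
  Sample standard deviations s_i = √(s[i,i]):
  s(A) = √(11.5833) = 3.4034
  s(B) = √(7.5833) = 2.7538
  s(C) = √(8.6667) = 2.9439

Step 3 — r_{ij} = s_{ij} / (s_i · s_j):
  r[A,A] = 1 (diagonal).
  r[A,B] = 7.75 / (3.4034 · 2.7538) = 7.75 / 9.3723 = 0.8269
  r[A,C] = 3 / (3.4034 · 2.9439) = 3 / 10.0194 = 0.2994
  r[B,B] = 1 (diagonal).
  r[B,C] = 0.3333 / (2.7538 · 2.9439) = 0.3333 / 8.1069 = 0.0411
  r[C,C] = 1 (diagonal).

R is symmetric with unit diagonal. Assembling:

R = [[1, 0.8269, 0.2994],
 [0.8269, 1, 0.0411],
 [0.2994, 0.0411, 1]]


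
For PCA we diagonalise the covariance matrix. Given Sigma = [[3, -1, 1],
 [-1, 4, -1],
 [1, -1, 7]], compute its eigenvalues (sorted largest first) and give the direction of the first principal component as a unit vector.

Step 1 — characteristic polynomial p(λ) = det(λI - Sigma) = λ³ - tr·λ² + c_1·λ - det, where tr = trace, c_1 = sum of the principal 2×2 minors, det = det(Sigma):
  tr = 3 + 4 + 7 = 14,
  c_1 = (3·4 - (-1)²) + (3·7 - (1)²) + (4·7 - (-1)²) = 11 + 20 + 27 = 58,
  det = 3·(4·7 - (-1)²) - (-1)·((-1)·7 - (-1)·(1)) + (1)·((-1)·(-1) - 4·(1)) = 3·(27) - (-1)·(-6) + (1)·(-3) = 72.
  So p(λ) = λ³ - 14λ² + 58λ - 72.
Step 2 — look for an integer root (rational root theorem: any rational root is an integer divisor of 72). Testing λ = 4:
  p(4) = 64 - 224 + 232 - 72 = 0  ✓
  Dividing out (λ - 4): p(λ) = (λ - 4)(λ² - 10λ + 18).
Step 3 — remaining eigenvalues from the quadratic λ² - 10λ + 18 = 0:
  Δ = 10² - 4·18 = 100 - 72 = 28,  λ = (10 ± √28)/2 = (10 ± 5.2915)/2 ≈ 7.6458 or 2.3542.
  Sorted: λ_1 = 7.6458,  λ_2 = 4,  λ_3 = 2.3542  (check: sum = 14 = tr ✓).

Step 4 — unit eigenvector for λ_1 ≈ 7.6458: v spans the null space of (Sigma - λ_1 I), whose rows are
  r_1 = (-4.6458, -1, 1),  r_2 = (-1, -3.6458, -1),  r_3 = (1, -1, -0.6458).
  v is orthogonal to every row, so take v ∝ r_1 × r_2 = ((-1)·(-1) - (1)·(-3.6458), (1)·(-1) - (-4.6458)·(-1), (-4.6458)·(-3.6458) - (-1)·(-1)) ≈ (4.6458, -5.6458, 15.9373).
  Let u = (4.6458, -5.6458, 15.9373).
  ||u|| = √((4.6458)² + (-5.6458)² + (15.9373)²) = √(307.4536) ≈ 17.5344,  v_1 = u/||u|| ≈ (0.265, -0.322, 0.9089) (||v_1|| = 1).

λ_1 = 7.6458,  λ_2 = 4,  λ_3 = 2.3542;  v_1 ≈ (0.265, -0.322, 0.9089)


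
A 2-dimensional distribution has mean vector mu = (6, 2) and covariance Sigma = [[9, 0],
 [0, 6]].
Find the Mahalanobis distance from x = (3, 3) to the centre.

Step 1 — centre the observation: (x - mu) = (-3, 1).

Step 2 — invert Sigma. det(Sigma) = 9·6 - (0)² = 54.
  Sigma^{-1} = (1/det) · [[d, -b], [-b, a]] = [[0.1111, 0],
 [0, 0.1667]].

Step 3 — form the quadratic (x - mu)^T · Sigma^{-1} · (x - mu):
  Sigma^{-1} · (x - mu) = (-0.3333, 0.1667).
  (x - mu)^T · [Sigma^{-1} · (x - mu)] = (-3)·(-0.3333) + (1)·(0.1667) = 1.1667.

Step 4 — take square root: d = √(1.1667) ≈ 1.0801.

d(x, mu) = √(1.1667) ≈ 1.0801


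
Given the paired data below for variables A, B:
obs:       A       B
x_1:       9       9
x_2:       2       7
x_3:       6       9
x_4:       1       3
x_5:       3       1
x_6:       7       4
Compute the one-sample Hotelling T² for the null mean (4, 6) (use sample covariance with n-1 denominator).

Step 1 — sample mean vector:
  mean(A) = (9 + 2 + 6 + 1 + 3 + 7) / 6 = 28/6 = 4.6667
  mean(B) = (9 + 7 + 9 + 3 + 1 + 4) / 6 = 33/6 = 5.5
  x̄ = (4.6667, 5.5),  deviation x̄ - mu_0 = (4.6667, 5.5) - (4, 6) = (0.6667, -0.5).

Step 2 — sample covariance matrix, S[i,j] = (1/(n-1)) · Σ_k (x_{k,i} - mean_i) · (x_{k,j} - mean_j), divisor n-1 = 5:
  S[A,A] = ((4.3333)·(4.3333) + (-2.6667)·(-2.6667) + (1.3333)·(1.3333) + (-3.6667)·(-3.6667) + (-1.6667)·(-1.6667) + (2.3333)·(2.3333)) / 5 = 49.3333/5 = 9.8667
  S[A,B] = ((4.3333)·(3.5) + (-2.6667)·(1.5) + (1.3333)·(3.5) + (-3.6667)·(-2.5) + (-1.6667)·(-4.5) + (2.3333)·(-1.5)) / 5 = 29/5 = 5.8
  S[B,B] = ((3.5)·(3.5) + (1.5)·(1.5) + (3.5)·(3.5) + (-2.5)·(-2.5) + (-4.5)·(-4.5) + (-1.5)·(-1.5)) / 5 = 55.5/5 = 11.1
  S = [[9.8667, 5.8],
 [5.8, 11.1]].

Step 3 — invert S. det(S) = 9.8667·11.1 - (5.8)² = 75.88.
  S^{-1} = (1/det) · [[d, -b], [-b, a]] = [[0.1463, -0.0764],
 [-0.0764, 0.13]].

Step 4 — quadratic form (x̄ - mu_0)^T · S^{-1} · (x̄ - mu_0):
  S^{-1} · (x̄ - mu_0) = (0.1357, -0.116),
  (x̄ - mu_0)^T · [...] = (0.6667)·(0.1357) + (-0.5)·(-0.116) = 0.1485.

Step 5 — scale by n: T² = 6 · 0.1485 = 0.8909.

T² ≈ 0.8909


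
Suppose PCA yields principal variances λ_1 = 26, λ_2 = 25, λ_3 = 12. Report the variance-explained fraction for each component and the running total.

Step 1 — total variance = trace(Sigma) = Σ λ_i = 26 + 25 + 12 = 63.

Step 2 — fraction explained by component i = λ_i / Σ λ:
  PC1: 26/63 = 0.4127
  PC2: 25/63 = 0.3968
  PC3: 12/63 = 0.1905

Step 3 — cumulative fraction after k components = (λ_1 + ... + λ_k) / Σ λ:
  k = 1: 26/63 = 0.4127
  k = 2: (26 + 25)/63 = 51/63 = 0.8095
  k = 3: (26 + 25 + 12)/63 = 63/63 = 1

Summary (fraction, with percent):

explained: PC1 0.4127 (41.27%), PC2 0.3968 (39.68%), PC3 0.1905 (19.05%);  cumulative: 0.4127, 0.8095, 1


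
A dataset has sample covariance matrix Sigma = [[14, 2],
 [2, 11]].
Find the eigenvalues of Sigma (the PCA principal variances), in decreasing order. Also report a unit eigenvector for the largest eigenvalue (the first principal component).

Step 1 — characteristic polynomial of 2×2 Sigma:
  det(Sigma - λI) = λ² - trace · λ + det = 0.
  trace = 14 + 11 = 25, det = 14·11 - (2)² = 150.
Step 2 — discriminant:
  Δ = trace² - 4·det = 625 - 600 = 25.
Step 3 — eigenvalues:
  λ = (trace ± √Δ)/2 = (25 ± 5)/2,
  λ_1 = 15,  λ_2 = 10.

Step 4 — unit eigenvector for λ_1: solve (Sigma - λ_1 I)v = 0. First row:
  (14 - 15)·v_x + (2)·v_y = 0, i.e. (-1)·v_x + (2)·v_y = 0,
  so v ∝ (b, λ_1 - a) = (2, 1) = u.
  ||u|| = √((2)² + (1)²) = √(5) ≈ 2.2361,
  v_1 = u/||u|| ≈ (0.8944, 0.4472) (||v_1|| = 1).

λ_1 = 15,  λ_2 = 10;  v_1 ≈ (0.8944, 0.4472)


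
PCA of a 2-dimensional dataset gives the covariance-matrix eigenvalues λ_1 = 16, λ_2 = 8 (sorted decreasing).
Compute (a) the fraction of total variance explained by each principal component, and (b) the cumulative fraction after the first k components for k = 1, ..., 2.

Step 1 — total variance = trace(Sigma) = Σ λ_i = 16 + 8 = 24.

Step 2 — fraction explained by component i = λ_i / Σ λ:
  PC1: 16/24 = 0.6667
  PC2: 8/24 = 0.3333

Step 3 — cumulative fraction after k components = (λ_1 + ... + λ_k) / Σ λ:
  k = 1: 16/24 = 0.6667
  k = 2: (16 + 8)/24 = 24/24 = 1

Summary (fraction, with percent):

explained: PC1 0.6667 (66.67%), PC2 0.3333 (33.33%);  cumulative: 0.6667, 1


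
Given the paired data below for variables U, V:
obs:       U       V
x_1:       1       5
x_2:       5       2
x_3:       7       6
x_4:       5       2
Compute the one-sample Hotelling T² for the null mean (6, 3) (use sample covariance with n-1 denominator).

Step 1 — sample mean vector:
  mean(U) = (1 + 5 + 7 + 5) / 4 = 18/4 = 4.5
  mean(V) = (5 + 2 + 6 + 2) / 4 = 15/4 = 3.75
  x̄ = (4.5, 3.75),  deviation x̄ - mu_0 = (4.5, 3.75) - (6, 3) = (-1.5, 0.75).

Step 2 — sample covariance matrix, S[i,j] = (1/(n-1)) · Σ_k (x_{k,i} - mean_i) · (x_{k,j} - mean_j), divisor n-1 = 3:
  S[U,U] = ((-3.5)·(-3.5) + (0.5)·(0.5) + (2.5)·(2.5) + (0.5)·(0.5)) / 3 = 19/3 = 6.3333
  S[U,V] = ((-3.5)·(1.25) + (0.5)·(-1.75) + (2.5)·(2.25) + (0.5)·(-1.75)) / 3 = -0.5/3 = -0.1667
  S[V,V] = ((1.25)·(1.25) + (-1.75)·(-1.75) + (2.25)·(2.25) + (-1.75)·(-1.75)) / 3 = 12.75/3 = 4.25
  S = [[6.3333, -0.1667],
 [-0.1667, 4.25]].

Step 3 — invert S. det(S) = 6.3333·4.25 - (-0.1667)² = 26.8889.
  S^{-1} = (1/det) · [[d, -b], [-b, a]] = [[0.1581, 0.0062],
 [0.0062, 0.2355]].

Step 4 — quadratic form (x̄ - mu_0)^T · S^{-1} · (x̄ - mu_0):
  S^{-1} · (x̄ - mu_0) = (-0.2324, 0.1674),
  (x̄ - mu_0)^T · [...] = (-1.5)·(-0.2324) + (0.75)·(0.1674) = 0.4742.

Step 5 — scale by n: T² = 4 · 0.4742 = 1.8967.

T² ≈ 1.8967


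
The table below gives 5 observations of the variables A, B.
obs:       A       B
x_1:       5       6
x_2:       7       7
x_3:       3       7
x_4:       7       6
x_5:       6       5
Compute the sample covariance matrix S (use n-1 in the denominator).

Step 1 — column means:
  mean(A) = (5 + 7 + 3 + 7 + 6) / 5 = 28/5 = 5.6
  mean(B) = (6 + 7 + 7 + 6 + 5) / 5 = 31/5 = 6.2

Step 2 — sample covariance S[i,j] = (1/(n-1)) · Σ_k (x_{k,i} - mean_i) · (x_{k,j} - mean_j), with n-1 = 4.
  S[A,A] = ((-0.6)·(-0.6) + (1.4)·(1.4) + (-2.6)·(-2.6) + (1.4)·(1.4) + (0.4)·(0.4)) / 4 = 11.2/4 = 2.8
  S[A,B] = ((-0.6)·(-0.2) + (1.4)·(0.8) + (-2.6)·(0.8) + (1.4)·(-0.2) + (0.4)·(-1.2)) / 4 = -1.6/4 = -0.4
  S[B,B] = ((-0.2)·(-0.2) + (0.8)·(0.8) + (0.8)·(0.8) + (-0.2)·(-0.2) + (-1.2)·(-1.2)) / 4 = 2.8/4 = 0.7

S is symmetric (S[j,i] = S[i,j]). Assembling:

S = [[2.8, -0.4],
 [-0.4, 0.7]]


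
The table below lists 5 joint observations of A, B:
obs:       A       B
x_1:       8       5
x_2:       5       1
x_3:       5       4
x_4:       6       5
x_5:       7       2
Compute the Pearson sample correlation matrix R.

Step 1 — column means:
  mean(A) = (8 + 5 + 5 + 6 + 7) / 5 = 31/5 = 6.2
  mean(B) = (5 + 1 + 4 + 5 + 2) / 5 = 17/5 = 3.4

Step 2 — sample variances and covariances s[i,j] = (1/(n-1)) · Σ_k (x_{k,i} - mean_i) · (x_{k,j} - mean_j), with n-1 = 4:
  s[A,A] = ((1.8)·(1.8) + (-1.2)·(-1.2) + (-1.2)·(-1.2) + (-0.2)·(-0.2) + (0.8)·(0.8)) / 4 = 6.8/4 = 1.7
  s[A,B] = ((1.8)·(1.6) + (-1.2)·(-2.4) + (-1.2)·(0.6) + (-0.2)·(1.6) + (0.8)·(-1.4)) / 4 = 3.6/4 = 0.9
  s[B,B] = ((1.6)·(1.6) + (-2.4)·(-2.4) + (0.6)·(0.6) + (1.6)·(1.6) + (-1.4)·(-1.4)) / 4 = 13.2/4 = 3.3
  Sample standard deviations s_i = √(s[i,i]):
  s(A) = √(1.7) = 1.3038
  s(B) = √(3.3) = 1.8166

Step 3 — r_{ij} = s_{ij} / (s_i · s_j):
  r[A,A] = 1 (diagonal).
  r[A,B] = 0.9 / (1.3038 · 1.8166) = 0.9 / 2.3685 = 0.38
  r[B,B] = 1 (diagonal).

R is symmetric with unit diagonal. Assembling:

R = [[1, 0.38],
 [0.38, 1]]


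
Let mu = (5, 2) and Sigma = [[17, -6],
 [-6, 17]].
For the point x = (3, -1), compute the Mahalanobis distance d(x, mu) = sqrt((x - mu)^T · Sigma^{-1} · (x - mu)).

Step 1 — centre the observation: (x - mu) = (-2, -3).

Step 2 — invert Sigma. det(Sigma) = 17·17 - (-6)² = 253.
  Sigma^{-1} = (1/det) · [[d, -b], [-b, a]] = [[0.0672, 0.0237],
 [0.0237, 0.0672]].

Step 3 — form the quadratic (x - mu)^T · Sigma^{-1} · (x - mu):
  Sigma^{-1} · (x - mu) = (-0.2055, -0.249).
  (x - mu)^T · [Sigma^{-1} · (x - mu)] = (-2)·(-0.2055) + (-3)·(-0.249) = 1.1581.

Step 4 — take square root: d = √(1.1581) ≈ 1.0762.

d(x, mu) = √(1.1581) ≈ 1.0762


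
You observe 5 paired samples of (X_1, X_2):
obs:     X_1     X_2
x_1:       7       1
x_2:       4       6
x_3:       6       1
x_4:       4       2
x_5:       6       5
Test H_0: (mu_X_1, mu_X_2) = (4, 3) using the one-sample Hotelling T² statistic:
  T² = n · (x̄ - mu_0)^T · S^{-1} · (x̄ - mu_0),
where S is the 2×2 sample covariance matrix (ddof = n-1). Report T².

Step 1 — sample mean vector:
  mean(X_1) = (7 + 4 + 6 + 4 + 6) / 5 = 27/5 = 5.4
  mean(X_2) = (1 + 6 + 1 + 2 + 5) / 5 = 15/5 = 3
  x̄ = (5.4, 3),  deviation x̄ - mu_0 = (5.4, 3) - (4, 3) = (1.4, 0).

Step 2 — sample covariance matrix, S[i,j] = (1/(n-1)) · Σ_k (x_{k,i} - mean_i) · (x_{k,j} - mean_j), divisor n-1 = 4:
  S[X_1,X_1] = ((1.6)·(1.6) + (-1.4)·(-1.4) + (0.6)·(0.6) + (-1.4)·(-1.4) + (0.6)·(0.6)) / 4 = 7.2/4 = 1.8
  S[X_1,X_2] = ((1.6)·(-2) + (-1.4)·(3) + (0.6)·(-2) + (-1.4)·(-1) + (0.6)·(2)) / 4 = -6/4 = -1.5
  S[X_2,X_2] = ((-2)·(-2) + (3)·(3) + (-2)·(-2) + (-1)·(-1) + (2)·(2)) / 4 = 22/4 = 5.5
  S = [[1.8, -1.5],
 [-1.5, 5.5]].

Step 3 — invert S. det(S) = 1.8·5.5 - (-1.5)² = 7.65.
  S^{-1} = (1/det) · [[d, -b], [-b, a]] = [[0.719, 0.1961],
 [0.1961, 0.2353]].

Step 4 — quadratic form (x̄ - mu_0)^T · S^{-1} · (x̄ - mu_0):
  S^{-1} · (x̄ - mu_0) = (1.0065, 0.2745),
  (x̄ - mu_0)^T · [...] = (1.4)·(1.0065) + (0)·(0.2745) = 1.4092.

Step 5 — scale by n: T² = 5 · 1.4092 = 7.0458.

T² ≈ 7.0458


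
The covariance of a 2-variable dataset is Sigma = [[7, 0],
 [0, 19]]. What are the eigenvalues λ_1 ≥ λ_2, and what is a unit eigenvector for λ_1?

Step 1 — characteristic polynomial of 2×2 Sigma:
  det(Sigma - λI) = λ² - trace · λ + det = 0.
  trace = 7 + 19 = 26, det = 7·19 - (0)² = 133.
Step 2 — discriminant:
  Δ = trace² - 4·det = 676 - 532 = 144.
Step 3 — eigenvalues:
  λ = (trace ± √Δ)/2 = (26 ± 12)/2,
  λ_1 = 19,  λ_2 = 7.

Step 4 — unit eigenvector for λ_1: Sigma is diagonal, so its eigenvectors are the coordinate axes. λ_1 = 19 is the diagonal entry on the second coordinate axis, hence
  v_1 = (0, 1) (||v_1|| = 1).

λ_1 = 19,  λ_2 = 7;  v_1 ≈ (0, 1)


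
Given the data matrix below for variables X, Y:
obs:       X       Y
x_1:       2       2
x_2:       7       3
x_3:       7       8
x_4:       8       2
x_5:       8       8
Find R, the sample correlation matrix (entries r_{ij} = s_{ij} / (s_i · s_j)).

Step 1 — column means:
  mean(X) = (2 + 7 + 7 + 8 + 8) / 5 = 32/5 = 6.4
  mean(Y) = (2 + 3 + 8 + 2 + 8) / 5 = 23/5 = 4.6

Step 2 — sample variances and covariances s[i,j] = (1/(n-1)) · Σ_k (x_{k,i} - mean_i) · (x_{k,j} - mean_j), with n-1 = 4:
  s[X,X] = ((-4.4)·(-4.4) + (0.6)·(0.6) + (0.6)·(0.6) + (1.6)·(1.6) + (1.6)·(1.6)) / 4 = 25.2/4 = 6.3
  s[X,Y] = ((-4.4)·(-2.6) + (0.6)·(-1.6) + (0.6)·(3.4) + (1.6)·(-2.6) + (1.6)·(3.4)) / 4 = 13.8/4 = 3.45
  s[Y,Y] = ((-2.6)·(-2.6) + (-1.6)·(-1.6) + (3.4)·(3.4) + (-2.6)·(-2.6) + (3.4)·(3.4)) / 4 = 39.2/4 = 9.8
  Sample standard deviations s_i = √(s[i,i]):
  s(X) = √(6.3) = 2.51
  s(Y) = √(9.8) = 3.1305

Step 3 — r_{ij} = s_{ij} / (s_i · s_j):
  r[X,X] = 1 (diagonal).
  r[X,Y] = 3.45 / (2.51 · 3.1305) = 3.45 / 7.8575 = 0.4391
  r[Y,Y] = 1 (diagonal).

R is symmetric with unit diagonal. Assembling:

R = [[1, 0.4391],
 [0.4391, 1]]


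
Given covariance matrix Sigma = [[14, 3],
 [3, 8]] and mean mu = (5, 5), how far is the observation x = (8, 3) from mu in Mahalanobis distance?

Step 1 — centre the observation: (x - mu) = (3, -2).

Step 2 — invert Sigma. det(Sigma) = 14·8 - (3)² = 103.
  Sigma^{-1} = (1/det) · [[d, -b], [-b, a]] = [[0.0777, -0.0291],
 [-0.0291, 0.1359]].

Step 3 — form the quadratic (x - mu)^T · Sigma^{-1} · (x - mu):
  Sigma^{-1} · (x - mu) = (0.2913, -0.3592).
  (x - mu)^T · [Sigma^{-1} · (x - mu)] = (3)·(0.2913) + (-2)·(-0.3592) = 1.5922.

Step 4 — take square root: d = √(1.5922) ≈ 1.2618.

d(x, mu) = √(1.5922) ≈ 1.2618


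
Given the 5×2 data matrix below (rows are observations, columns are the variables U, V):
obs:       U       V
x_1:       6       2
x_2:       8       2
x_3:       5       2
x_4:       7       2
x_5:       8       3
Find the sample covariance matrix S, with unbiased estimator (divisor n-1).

Step 1 — column means:
  mean(U) = (6 + 8 + 5 + 7 + 8) / 5 = 34/5 = 6.8
  mean(V) = (2 + 2 + 2 + 2 + 3) / 5 = 11/5 = 2.2

Step 2 — sample covariance S[i,j] = (1/(n-1)) · Σ_k (x_{k,i} - mean_i) · (x_{k,j} - mean_j), with n-1 = 4.
  S[U,U] = ((-0.8)·(-0.8) + (1.2)·(1.2) + (-1.8)·(-1.8) + (0.2)·(0.2) + (1.2)·(1.2)) / 4 = 6.8/4 = 1.7
  S[U,V] = ((-0.8)·(-0.2) + (1.2)·(-0.2) + (-1.8)·(-0.2) + (0.2)·(-0.2) + (1.2)·(0.8)) / 4 = 1.2/4 = 0.3
  S[V,V] = ((-0.2)·(-0.2) + (-0.2)·(-0.2) + (-0.2)·(-0.2) + (-0.2)·(-0.2) + (0.8)·(0.8)) / 4 = 0.8/4 = 0.2

S is symmetric (S[j,i] = S[i,j]). Assembling:

S = [[1.7, 0.3],
 [0.3, 0.2]]


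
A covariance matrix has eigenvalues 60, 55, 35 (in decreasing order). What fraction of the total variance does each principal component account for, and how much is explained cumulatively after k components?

Step 1 — total variance = trace(Sigma) = Σ λ_i = 60 + 55 + 35 = 150.

Step 2 — fraction explained by component i = λ_i / Σ λ:
  PC1: 60/150 = 0.4
  PC2: 55/150 = 0.3667
  PC3: 35/150 = 0.2333

Step 3 — cumulative fraction after k components = (λ_1 + ... + λ_k) / Σ λ:
  k = 1: 60/150 = 0.4
  k = 2: (60 + 55)/150 = 115/150 = 0.7667
  k = 3: (60 + 55 + 35)/150 = 150/150 = 1

Summary (fraction, with percent):

explained: PC1 0.4 (40%), PC2 0.3667 (36.67%), PC3 0.2333 (23.33%);  cumulative: 0.4, 0.7667, 1


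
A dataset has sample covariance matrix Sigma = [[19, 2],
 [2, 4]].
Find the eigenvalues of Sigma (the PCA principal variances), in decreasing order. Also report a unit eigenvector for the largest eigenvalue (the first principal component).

Step 1 — characteristic polynomial of 2×2 Sigma:
  det(Sigma - λI) = λ² - trace · λ + det = 0.
  trace = 19 + 4 = 23, det = 19·4 - (2)² = 72.
Step 2 — discriminant:
  Δ = trace² - 4·det = 529 - 288 = 241.
Step 3 — eigenvalues:
  λ = (trace ± √Δ)/2 = (23 ± 15.5242)/2,
  λ_1 = 19.2621,  λ_2 = 3.7379.

Step 4 — unit eigenvector for λ_1: solve (Sigma - λ_1 I)v = 0. First row:
  (19 - 19.2621)·v_x + (2)·v_y = 0, i.e. (-0.2621)·v_x + (2)·v_y = 0,
  so v ∝ (b, λ_1 - a) = (2, 0.2621) = u.
  ||u|| = √((2)² + (0.2621)²) = √(4.0687) ≈ 2.0171,
  v_1 = u/||u|| ≈ (0.9915, 0.1299) (||v_1|| = 1).

λ_1 = 19.2621,  λ_2 = 3.7379;  v_1 ≈ (0.9915, 0.1299)


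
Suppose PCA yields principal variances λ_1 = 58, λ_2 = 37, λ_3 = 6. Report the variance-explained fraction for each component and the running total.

Step 1 — total variance = trace(Sigma) = Σ λ_i = 58 + 37 + 6 = 101.

Step 2 — fraction explained by component i = λ_i / Σ λ:
  PC1: 58/101 = 0.5743
  PC2: 37/101 = 0.3663
  PC3: 6/101 = 0.0594

Step 3 — cumulative fraction after k components = (λ_1 + ... + λ_k) / Σ λ:
  k = 1: 58/101 = 0.5743
  k = 2: (58 + 37)/101 = 95/101 = 0.9406
  k = 3: (58 + 37 + 6)/101 = 101/101 = 1

Summary (fraction, with percent):

explained: PC1 0.5743 (57.43%), PC2 0.3663 (36.63%), PC3 0.0594 (5.94%);  cumulative: 0.5743, 0.9406, 1


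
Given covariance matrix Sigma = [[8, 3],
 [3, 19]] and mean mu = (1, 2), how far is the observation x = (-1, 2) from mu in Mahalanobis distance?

Step 1 — centre the observation: (x - mu) = (-2, 0).

Step 2 — invert Sigma. det(Sigma) = 8·19 - (3)² = 143.
  Sigma^{-1} = (1/det) · [[d, -b], [-b, a]] = [[0.1329, -0.021],
 [-0.021, 0.0559]].

Step 3 — form the quadratic (x - mu)^T · Sigma^{-1} · (x - mu):
  Sigma^{-1} · (x - mu) = (-0.2657, 0.042).
  (x - mu)^T · [Sigma^{-1} · (x - mu)] = (-2)·(-0.2657) + (0)·(0.042) = 0.5315.

Step 4 — take square root: d = √(0.5315) ≈ 0.729.

d(x, mu) = √(0.5315) ≈ 0.729


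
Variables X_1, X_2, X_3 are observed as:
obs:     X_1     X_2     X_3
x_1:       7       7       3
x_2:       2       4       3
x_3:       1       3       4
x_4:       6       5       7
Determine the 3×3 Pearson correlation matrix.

Step 1 — column means:
  mean(X_1) = (7 + 2 + 1 + 6) / 4 = 16/4 = 4
  mean(X_2) = (7 + 4 + 3 + 5) / 4 = 19/4 = 4.75
  mean(X_3) = (3 + 3 + 4 + 7) / 4 = 17/4 = 4.25

Step 2 — sample variances and covariances s[i,j] = (1/(n-1)) · Σ_k (x_{k,i} - mean_i) · (x_{k,j} - mean_j), with n-1 = 3:
  s[X_1,X_1] = ((3)·(3) + (-2)·(-2) + (-3)·(-3) + (2)·(2)) / 3 = 26/3 = 8.6667
  s[X_1,X_2] = ((3)·(2.25) + (-2)·(-0.75) + (-3)·(-1.75) + (2)·(0.25)) / 3 = 14/3 = 4.6667
  s[X_1,X_3] = ((3)·(-1.25) + (-2)·(-1.25) + (-3)·(-0.25) + (2)·(2.75)) / 3 = 5/3 = 1.6667
  s[X_2,X_2] = ((2.25)·(2.25) + (-0.75)·(-0.75) + (-1.75)·(-1.75) + (0.25)·(0.25)) / 3 = 8.75/3 = 2.9167
  s[X_2,X_3] = ((2.25)·(-1.25) + (-0.75)·(-1.25) + (-1.75)·(-0.25) + (0.25)·(2.75)) / 3 = -0.75/3 = -0.25
  s[X_3,X_3] = ((-1.25)·(-1.25) + (-1.25)·(-1.25) + (-0.25)·(-0.25) + (2.75)·(2.75)) / 3 = 10.75/3 = 3.5833
  Sample standard deviations s_i = √(s[i,i]):
  s(X_1) = √(8.6667) = 2.9439
  s(X_2) = √(2.9167) = 1.7078
  s(X_3) = √(3.5833) = 1.893

Step 3 — r_{ij} = s_{ij} / (s_i · s_j):
  r[X_1,X_1] = 1 (diagonal).
  r[X_1,X_2] = 4.6667 / (2.9439 · 1.7078) = 4.6667 / 5.0277 = 0.9282
  r[X_1,X_3] = 1.6667 / (2.9439 · 1.893) = 1.6667 / 5.5728 = 0.2991
  r[X_2,X_2] = 1 (diagonal).
  r[X_2,X_3] = -0.25 / (1.7078 · 1.893) = -0.25 / 3.2329 = -0.0773
  r[X_3,X_3] = 1 (diagonal).

R is symmetric with unit diagonal. Assembling:

R = [[1, 0.9282, 0.2991],
 [0.9282, 1, -0.0773],
 [0.2991, -0.0773, 1]]


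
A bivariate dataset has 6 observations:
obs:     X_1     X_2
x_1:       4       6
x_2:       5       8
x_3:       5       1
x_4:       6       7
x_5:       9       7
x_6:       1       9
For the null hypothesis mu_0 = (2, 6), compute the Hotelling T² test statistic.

Step 1 — sample mean vector:
  mean(X_1) = (4 + 5 + 5 + 6 + 9 + 1) / 6 = 30/6 = 5
  mean(X_2) = (6 + 8 + 1 + 7 + 7 + 9) / 6 = 38/6 = 6.3333
  x̄ = (5, 6.3333),  deviation x̄ - mu_0 = (5, 6.3333) - (2, 6) = (3, 0.3333).

Step 2 — sample covariance matrix, S[i,j] = (1/(n-1)) · Σ_k (x_{k,i} - mean_i) · (x_{k,j} - mean_j), divisor n-1 = 5:
  S[X_1,X_1] = ((-1)·(-1) + (0)·(0) + (0)·(0) + (1)·(1) + (4)·(4) + (-4)·(-4)) / 5 = 34/5 = 6.8
  S[X_1,X_2] = ((-1)·(-0.3333) + (0)·(1.6667) + (0)·(-5.3333) + (1)·(0.6667) + (4)·(0.6667) + (-4)·(2.6667)) / 5 = -7/5 = -1.4
  S[X_2,X_2] = ((-0.3333)·(-0.3333) + (1.6667)·(1.6667) + (-5.3333)·(-5.3333) + (0.6667)·(0.6667) + (0.6667)·(0.6667) + (2.6667)·(2.6667)) / 5 = 39.3333/5 = 7.8667
  S = [[6.8, -1.4],
 [-1.4, 7.8667]].

Step 3 — invert S. det(S) = 6.8·7.8667 - (-1.4)² = 51.5333.
  S^{-1} = (1/det) · [[d, -b], [-b, a]] = [[0.1527, 0.0272],
 [0.0272, 0.132]].

Step 4 — quadratic form (x̄ - mu_0)^T · S^{-1} · (x̄ - mu_0):
  S^{-1} · (x̄ - mu_0) = (0.467, 0.1255),
  (x̄ - mu_0)^T · [...] = (3)·(0.467) + (0.3333)·(0.1255) = 1.4429.

Step 5 — scale by n: T² = 6 · 1.4429 = 8.6572.

T² ≈ 8.6572
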